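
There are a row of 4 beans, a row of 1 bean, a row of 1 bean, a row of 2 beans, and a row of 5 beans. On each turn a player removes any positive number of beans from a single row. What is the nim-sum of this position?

In binary:
  100  (4)
  001  (1)
  001  (1)
  010  (2)
  101  (5)
  ---
  011  (3)

3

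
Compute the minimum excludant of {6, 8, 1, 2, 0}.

3

The values 0, 1, 2 are all present; 3 is the first non-negative integer missing from the set.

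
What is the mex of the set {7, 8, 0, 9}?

0 is in the set but 1 is not, so the mex is 1.

1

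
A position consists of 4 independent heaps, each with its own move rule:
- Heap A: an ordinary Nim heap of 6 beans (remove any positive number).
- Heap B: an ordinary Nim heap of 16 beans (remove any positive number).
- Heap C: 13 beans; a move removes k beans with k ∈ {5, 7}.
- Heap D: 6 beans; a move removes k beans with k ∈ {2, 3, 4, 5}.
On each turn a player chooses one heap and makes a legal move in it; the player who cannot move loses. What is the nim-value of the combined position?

21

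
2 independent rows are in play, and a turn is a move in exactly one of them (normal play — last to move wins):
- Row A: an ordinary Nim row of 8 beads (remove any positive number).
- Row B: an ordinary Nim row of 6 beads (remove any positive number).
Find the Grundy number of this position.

14

Row A is a plain Nim row of size 8, so its Grundy value is 8.
Row B is a plain Nim row of size 6, so its Grundy value is 6.
By the Sprague-Grundy theorem, the Grundy value of a sum of independent games is the XOR of the component values.
Combined value = 8 XOR 6 = 14.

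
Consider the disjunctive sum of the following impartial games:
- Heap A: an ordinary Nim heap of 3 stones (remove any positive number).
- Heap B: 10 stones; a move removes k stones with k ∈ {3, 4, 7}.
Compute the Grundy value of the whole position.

3

Heap A is a plain Nim heap of size 3, so its Grundy value is 3.
Build the Grundy sequence for heap B with g(k) = mex{g(k−s) : s ∈ {3, 4, 7}, s ≤ k}:
k:     0  1  2  3  4  5  6  7  8  9 10
g(k):  0  0  0  1  1  1  2  2  2  3  0
So g(10) = 0.
By the Sprague-Grundy theorem, the Grundy value of a sum of independent games is the XOR of the component values.
Combined value = 3 ⊕ 0 = 3.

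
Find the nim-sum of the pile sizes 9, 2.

11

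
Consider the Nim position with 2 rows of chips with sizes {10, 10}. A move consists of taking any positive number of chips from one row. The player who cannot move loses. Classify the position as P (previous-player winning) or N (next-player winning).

Compute the nim-sum pairwise:
10 ⊕ 10 = 0
The nim-sum is 0, so this is a P-position: the player to move is in a losing position under optimal play.

P-position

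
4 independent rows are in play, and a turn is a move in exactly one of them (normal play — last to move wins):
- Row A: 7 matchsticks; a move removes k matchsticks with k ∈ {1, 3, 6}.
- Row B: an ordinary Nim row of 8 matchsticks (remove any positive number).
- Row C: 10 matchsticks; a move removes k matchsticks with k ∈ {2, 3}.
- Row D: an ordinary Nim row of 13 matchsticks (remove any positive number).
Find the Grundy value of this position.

6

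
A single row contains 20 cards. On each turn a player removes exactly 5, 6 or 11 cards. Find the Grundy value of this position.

Grundy values for subtraction set {5, 6, 11}:
k:     0  1  2  3  4  5  6  7  8  9 10 11 12 13 14 15 16 17 18 19 20
g(k):  0  0  0  0  0  1  1  1  1  1  2  2  2  2  2  3  0  0  0  0  0
So g(20) = 0.

0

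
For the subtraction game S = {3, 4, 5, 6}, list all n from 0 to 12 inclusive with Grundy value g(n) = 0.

0, 1, 2, 9, 10, 11

Build the Grundy sequence with g(k) = mex{g(k−s) : s ∈ {3, 4, 5, 6}, s ≤ k}:
g(0) = mex{} = 0
g(1) = mex{} = 0
g(2) = mex{} = 0
g(3) = mex{0} = 1
g(4) = mex{0} = 1
g(5) = mex{0} = 1
g(6) = mex{0,1} = 2
g(7) = mex{0,1} = 2
g(8) = mex{0,1} = 2
g(9) = mex{1,2} = 0
g(10) = mex{1,2} = 0
g(11) = mex{1,2} = 0
g(12) = mex{0,2} = 1
The P-positions (g = 0) in 0..12 are 0, 1, 2, 9, 10, 11.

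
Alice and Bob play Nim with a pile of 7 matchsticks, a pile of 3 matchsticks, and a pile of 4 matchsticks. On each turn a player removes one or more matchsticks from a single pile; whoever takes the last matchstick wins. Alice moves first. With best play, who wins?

Bob wins

In binary:
  111  (7)
  011  (3)
  100  (4)
  ---
  000  (0)
The nim-sum is 0, so this is a P-position: the player to move is in a losing position under optimal play; Alice is about to move from it and so loses — Bob wins.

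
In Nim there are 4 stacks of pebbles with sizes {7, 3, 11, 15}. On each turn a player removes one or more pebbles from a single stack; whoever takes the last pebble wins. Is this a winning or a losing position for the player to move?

Nim-sum: 7 ^ 3 ^ 11 ^ 15 = 0.
The nim-sum is 0, so this is a P-position: the player to move is in a losing position under optimal play.

Losing position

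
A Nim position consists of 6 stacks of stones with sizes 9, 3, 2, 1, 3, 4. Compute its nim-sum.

14

Compute the nim-sum pairwise:
9 ⊕ 3 = 10
10 ⊕ 2 = 8
8 ⊕ 1 = 9
9 ⊕ 3 = 10
10 ⊕ 4 = 14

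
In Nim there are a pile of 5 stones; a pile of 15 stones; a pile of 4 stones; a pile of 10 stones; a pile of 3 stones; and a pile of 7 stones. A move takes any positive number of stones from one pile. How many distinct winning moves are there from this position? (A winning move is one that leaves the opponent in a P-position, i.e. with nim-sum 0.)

In binary:
  0101  (5)
  1111  (15)
  0100  (4)
  1010  (10)
  0011  (3)
  0111  (7)
  ----
  0000  (0)
The nim-sum is already 0, so every move leaves a nonzero nim-sum — there are no winning moves.

0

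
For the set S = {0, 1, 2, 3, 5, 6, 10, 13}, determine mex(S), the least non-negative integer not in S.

The values 0, 1, 2, 3 are all present; 4 is the first non-negative integer missing from the set.

4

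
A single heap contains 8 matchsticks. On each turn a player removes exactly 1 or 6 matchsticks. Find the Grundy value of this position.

1

Compute g(0), g(1), … for moves {1, 6}:
g(0) = mex{} = 0
g(1) = mex{0} = 1
g(2) = mex{1} = 0
g(3) = mex{0} = 1
g(4) = mex{1} = 0
g(5) = mex{0} = 1
g(6) = mex{0,1} = 2
g(7) = mex{1,2} = 0
g(8) = mex{0} = 1
So g(8) = 1.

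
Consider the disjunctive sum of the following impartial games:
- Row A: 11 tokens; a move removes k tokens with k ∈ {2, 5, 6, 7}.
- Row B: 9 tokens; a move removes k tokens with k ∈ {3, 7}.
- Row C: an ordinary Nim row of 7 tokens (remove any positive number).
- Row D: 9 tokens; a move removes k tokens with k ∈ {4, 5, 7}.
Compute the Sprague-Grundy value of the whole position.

7

Build the Grundy sequence for row A with g(k) = mex{g(k−s) : s ∈ {2, 5, 6, 7}, s ≤ k}:
k:     0  1  2  3  4  5  6  7  8  9 10 11
g(k):  0  0  1  1  0  2  1  3  2  2  3  3
So g(11) = 3.
Build the Grundy sequence for row B with g(k) = mex{g(k−s) : s ∈ {3, 7}, s ≤ k}:
g(0) = mex{} = 0
g(1) = mex{} = 0
g(2) = mex{} = 0
g(3) = mex{0} = 1
g(4) = mex{0} = 1
g(5) = mex{0} = 1
g(6) = mex{1} = 0
g(7) = mex{0,1} = 2
g(8) = mex{0,1} = 2
g(9) = mex{0} = 1
So g(9) = 1.
Row C is a plain Nim row of size 7, so its Grundy value is 7.
Grundy values for row D (subtraction set {4, 5, 7}):
g(0) = mex{} = 0
g(1) = mex{} = 0
g(2) = mex{} = 0
g(3) = mex{} = 0
g(4) = mex{0} = 1
g(5) = mex{0} = 1
g(6) = mex{0} = 1
g(7) = mex{0} = 1
g(8) = mex{0,1} = 2
g(9) = mex{0,1} = 2
So g(9) = 2.
By the Sprague-Grundy theorem, the Grundy value of a sum of independent games is the XOR of the component values.
Combined value = 3 ⊕ 1 ⊕ 7 ⊕ 2 = 7.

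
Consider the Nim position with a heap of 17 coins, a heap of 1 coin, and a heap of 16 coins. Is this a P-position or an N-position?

Compute the nim-sum pairwise:
17 ⊕ 1 = 16
16 ⊕ 16 = 0
The nim-sum is 0, so this is a P-position: the player to move is in a losing position under optimal play.

P-position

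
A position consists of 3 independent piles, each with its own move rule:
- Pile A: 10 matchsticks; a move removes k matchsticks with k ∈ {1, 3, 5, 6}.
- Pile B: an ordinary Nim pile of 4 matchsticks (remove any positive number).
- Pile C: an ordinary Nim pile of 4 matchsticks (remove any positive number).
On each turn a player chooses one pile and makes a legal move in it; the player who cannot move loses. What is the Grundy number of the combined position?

2

For pile A, compute g(0), g(1), … with moves {1, 3, 5, 6}:
g(0) = mex{} = 0
g(1) = mex{0} = 1
g(2) = mex{1} = 0
g(3) = mex{0} = 1
g(4) = mex{1} = 0
g(5) = mex{0} = 1
g(6) = mex{0,1} = 2
g(7) = mex{0,1,2} = 3
g(8) = mex{0,1,3} = 2
g(9) = mex{0,1,2} = 3
g(10) = mex{0,1,3} = 2
So g(10) = 2.
Pile B is a plain Nim pile of size 4, so its Grundy value is 4.
Pile C is a plain Nim pile of size 4, so its Grundy value is 4.
By the Sprague-Grundy theorem, the Grundy value of a sum of independent games is the XOR of the component values.
Combined value = 2 XOR 4 XOR 4 = 2.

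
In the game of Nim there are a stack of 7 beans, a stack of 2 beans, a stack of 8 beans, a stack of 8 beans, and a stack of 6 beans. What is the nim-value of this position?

3

Nim-sum: 7 ⊕ 2 ⊕ 8 ⊕ 8 ⊕ 6 = 3.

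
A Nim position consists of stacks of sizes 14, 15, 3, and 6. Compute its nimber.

4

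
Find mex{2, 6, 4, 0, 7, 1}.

3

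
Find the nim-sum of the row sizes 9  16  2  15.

20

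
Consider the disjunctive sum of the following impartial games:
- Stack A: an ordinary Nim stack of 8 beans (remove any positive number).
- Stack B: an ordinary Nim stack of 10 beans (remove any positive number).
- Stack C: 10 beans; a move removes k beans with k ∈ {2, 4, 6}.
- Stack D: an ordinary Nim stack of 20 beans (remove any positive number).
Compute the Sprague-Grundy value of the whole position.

23

Stack A is a plain Nim stack of size 8, so its Grundy value is 8.
Stack B is a plain Nim stack of size 10, so its Grundy value is 10.
Build the Grundy sequence for stack C with g(k) = mex{g(k−s) : s ∈ {2, 4, 6}, s ≤ k}:
k:     0  1  2  3  4  5  6  7  8  9 10
g(k):  0  0  1  1  2  2  3  3  0  0  1
So g(10) = 1.
Stack D is a plain Nim stack of size 20, so its Grundy value is 20.
By the Sprague-Grundy theorem, the Grundy value of a sum of independent games is the XOR of the component values.
Combined value = 8 XOR 10 XOR 1 XOR 20 = 23.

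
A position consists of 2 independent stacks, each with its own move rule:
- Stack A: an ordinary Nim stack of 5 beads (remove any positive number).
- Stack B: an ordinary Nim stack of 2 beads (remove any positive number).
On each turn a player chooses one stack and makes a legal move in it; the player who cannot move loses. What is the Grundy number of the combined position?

Stack A is a plain Nim stack of size 5, so its Grundy value is 5.
Stack B is a plain Nim stack of size 2, so its Grundy value is 2.
By the Sprague-Grundy theorem, the Grundy value of a sum of independent games is the XOR of the component values.
Combined value = 5 ⊕ 2 = 7.

7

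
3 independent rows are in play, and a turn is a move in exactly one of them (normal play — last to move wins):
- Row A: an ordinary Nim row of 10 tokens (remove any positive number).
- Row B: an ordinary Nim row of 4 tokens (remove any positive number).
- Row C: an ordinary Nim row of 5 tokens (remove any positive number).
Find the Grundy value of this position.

11

Row A is a plain Nim row of size 10, so its Grundy value is 10.
Row B is a plain Nim row of size 4, so its Grundy value is 4.
Row C is a plain Nim row of size 5, so its Grundy value is 5.
By the Sprague-Grundy theorem, the Grundy value of a sum of independent games is the XOR of the component values.
Combined value = 10 XOR 4 XOR 5 = 11.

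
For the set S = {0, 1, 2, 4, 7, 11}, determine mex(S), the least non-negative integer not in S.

3

The values 0, 1, 2 are all present; 3 is the first non-negative integer missing from the set.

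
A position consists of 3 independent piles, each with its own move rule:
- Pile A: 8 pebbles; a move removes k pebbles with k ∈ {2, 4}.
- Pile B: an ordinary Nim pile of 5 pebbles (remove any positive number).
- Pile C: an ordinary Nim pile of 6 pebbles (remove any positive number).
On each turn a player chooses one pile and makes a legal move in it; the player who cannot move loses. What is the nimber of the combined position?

2

Grundy values for pile A (subtraction set {2, 4}):
g(0) = mex{} = 0
g(1) = mex{} = 0
g(2) = mex{0} = 1
g(3) = mex{0} = 1
g(4) = mex{0,1} = 2
g(5) = mex{0,1} = 2
g(6) = mex{1,2} = 0
g(7) = mex{1,2} = 0
g(8) = mex{0,2} = 1
So g(8) = 1.
Pile B is a plain Nim pile of size 5, so its Grundy value is 5.
Pile C is a plain Nim pile of size 6, so its Grundy value is 6.
By the Sprague-Grundy theorem, the Grundy value of a sum of independent games is the XOR of the component values.
Combined value = 1 XOR 5 XOR 6 = 2.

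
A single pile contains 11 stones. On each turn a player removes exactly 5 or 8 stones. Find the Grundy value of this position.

2

Compute g(0), g(1), … for moves {5, 8}:
k:     0  1  2  3  4  5  6  7  8  9 10 11
g(k):  0  0  0  0  0  1  1  1  1  1  2  2
So g(11) = 2.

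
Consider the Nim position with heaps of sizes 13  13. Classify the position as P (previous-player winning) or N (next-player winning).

P-position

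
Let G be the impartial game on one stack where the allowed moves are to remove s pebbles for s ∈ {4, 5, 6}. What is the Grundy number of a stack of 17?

Build the Grundy sequence with g(k) = mex{g(k−s) : s ∈ {4, 5, 6}, s ≤ k}:
k:     0  1  2  3  4  5  6  7  8  9 10 11 12 13 14 15 16 17
g(k):  0  0  0  0  1  1  1  1  2  2  0  0  0  0  1  1  1  1
So g(17) = 1.

1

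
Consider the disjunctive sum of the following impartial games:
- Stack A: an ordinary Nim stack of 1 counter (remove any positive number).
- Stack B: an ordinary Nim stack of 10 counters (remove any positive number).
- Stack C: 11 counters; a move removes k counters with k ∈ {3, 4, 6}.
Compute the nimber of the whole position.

11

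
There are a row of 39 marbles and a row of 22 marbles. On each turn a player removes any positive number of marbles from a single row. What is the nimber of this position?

49

Nim-sum: 39 ⊕ 22 = 49.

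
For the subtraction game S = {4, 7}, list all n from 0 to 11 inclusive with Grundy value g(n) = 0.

0, 1, 2, 3, 11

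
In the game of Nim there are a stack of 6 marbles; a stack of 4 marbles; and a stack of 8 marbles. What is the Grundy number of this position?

10

Compute the nim-sum pairwise:
6 ^ 4 = 2
2 ^ 8 = 10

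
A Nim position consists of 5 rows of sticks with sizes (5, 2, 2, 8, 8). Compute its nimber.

5

Compute the nim-sum pairwise:
5 XOR 2 = 7
7 XOR 2 = 5
5 XOR 8 = 13
13 XOR 8 = 5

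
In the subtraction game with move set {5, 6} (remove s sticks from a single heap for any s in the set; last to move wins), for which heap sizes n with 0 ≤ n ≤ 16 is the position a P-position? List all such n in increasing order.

0, 1, 2, 3, 4, 11, 12, 13, 14, 15

Grundy values for subtraction set {5, 6}:
k:     0  1  2  3  4  5  6  7  8  9 10 11 12 13 14 15 16
g(k):  0  0  0  0  0  1  1  1  1  1  2  0  0  0  0  0  1
The P-positions (g = 0) in 0..16 are 0, 1, 2, 3, 4, 11, 12, 13, 14, 15.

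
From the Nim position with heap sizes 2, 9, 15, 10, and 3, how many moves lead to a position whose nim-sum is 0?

Compute the nim-sum pairwise:
2 ^ 9 = 11
11 ^ 15 = 4
4 ^ 10 = 14
14 ^ 3 = 13
The overall nim-sum is X = 13. A heap of size p has a winning move iff p XOR X < p (reduce it to p XOR X).
  2: 2 XOR 13 = 15 ≥ 2 — no move.
  9: 9 XOR 13 = 4 < 9 — winning move (to 4).
  15: 15 XOR 13 = 2 < 15 — winning move (to 2).
  10: 10 XOR 13 = 7 < 10 — winning move (to 7).
  3: 3 XOR 13 = 14 ≥ 3 — no move.
That gives 3 winning moves.

3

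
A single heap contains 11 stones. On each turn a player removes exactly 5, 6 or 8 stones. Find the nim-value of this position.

Grundy values for subtraction set {5, 6, 8}:
k:     0  1  2  3  4  5  6  7  8  9 10 11
g(k):  0  0  0  0  0  1  1  1  1  1  2  2
So g(11) = 2.

2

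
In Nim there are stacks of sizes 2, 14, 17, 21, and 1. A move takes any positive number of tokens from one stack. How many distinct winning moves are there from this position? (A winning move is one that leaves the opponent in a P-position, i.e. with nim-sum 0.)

Nim-sum: 2 ^ 14 ^ 17 ^ 21 ^ 1 = 9.
The overall nim-sum is X = 9. A stack of size p has a winning move iff p XOR X < p (reduce it to p XOR X).
  2: 2 XOR 9 = 11 ≥ 2 — no move.
  14: 14 XOR 9 = 7 < 14 — winning move (to 7).
  17: 17 XOR 9 = 24 ≥ 17 — no move.
  21: 21 XOR 9 = 28 ≥ 21 — no move.
  1: 1 XOR 9 = 8 ≥ 1 — no move.
That gives 1 winning move.

1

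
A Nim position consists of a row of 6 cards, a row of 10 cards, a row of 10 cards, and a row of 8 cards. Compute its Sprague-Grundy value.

Bitwise XOR of the heap sizes:
  0110  (6)
  1010  (10)
  1010  (10)
  1000  (8)
  ----
  1110  (14)

14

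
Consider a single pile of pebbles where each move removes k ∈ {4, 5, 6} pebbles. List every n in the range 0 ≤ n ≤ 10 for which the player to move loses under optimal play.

0, 1, 2, 3, 10

Build the Grundy sequence with g(k) = mex{g(k−s) : s ∈ {4, 5, 6}, s ≤ k}:
g(0) = mex{} = 0
g(1) = mex{} = 0
g(2) = mex{} = 0
g(3) = mex{} = 0
g(4) = mex{0} = 1
g(5) = mex{0} = 1
g(6) = mex{0} = 1
g(7) = mex{0} = 1
g(8) = mex{0,1} = 2
g(9) = mex{0,1} = 2
g(10) = mex{1} = 0
The P-positions (g = 0) in 0..10 are 0, 1, 2, 3, 10.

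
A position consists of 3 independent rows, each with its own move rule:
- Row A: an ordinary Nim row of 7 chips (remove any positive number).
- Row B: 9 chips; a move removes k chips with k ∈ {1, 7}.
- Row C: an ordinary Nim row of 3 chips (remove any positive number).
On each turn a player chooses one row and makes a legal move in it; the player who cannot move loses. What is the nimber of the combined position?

5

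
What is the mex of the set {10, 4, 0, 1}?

2

The values 0, 1 are all present; 2 is the first non-negative integer missing from the set.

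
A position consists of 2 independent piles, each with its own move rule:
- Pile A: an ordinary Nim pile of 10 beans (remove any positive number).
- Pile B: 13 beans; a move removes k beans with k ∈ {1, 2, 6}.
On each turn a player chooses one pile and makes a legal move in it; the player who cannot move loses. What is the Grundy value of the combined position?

Pile A is a plain Nim pile of size 10, so its Grundy value is 10.
Grundy values for pile B (subtraction set {1, 2, 6}):
k:     0  1  2  3  4  5  6  7  8  9 10 11 12 13
g(k):  0  1  2  0  1  2  3  0  1  2  0  1  2  3
So g(13) = 3.
By the Sprague-Grundy theorem, the Grundy value of a sum of independent games is the XOR of the component values.
Combined value = 10 XOR 3 = 9.

9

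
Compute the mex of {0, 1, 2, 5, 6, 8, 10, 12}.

3

The values 0, 1, 2 are all present; 3 is the first non-negative integer missing from the set.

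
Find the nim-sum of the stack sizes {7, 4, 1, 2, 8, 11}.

3

Nim-sum: 7 ⊕ 4 ⊕ 1 ⊕ 2 ⊕ 8 ⊕ 11 = 3.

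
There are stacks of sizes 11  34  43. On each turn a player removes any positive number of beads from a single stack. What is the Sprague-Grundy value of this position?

2

Compute the nim-sum pairwise:
11 XOR 34 = 41
41 XOR 43 = 2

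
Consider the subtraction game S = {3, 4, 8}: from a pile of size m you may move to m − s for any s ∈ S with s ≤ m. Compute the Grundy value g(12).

0

Build the Grundy sequence with g(k) = mex{g(k−s) : s ∈ {3, 4, 8}, s ≤ k}:
k:     0  1  2  3  4  5  6  7  8  9 10 11 12
g(k):  0  0  0  1  1  1  2  0  2  3  1  3  0
So g(12) = 0.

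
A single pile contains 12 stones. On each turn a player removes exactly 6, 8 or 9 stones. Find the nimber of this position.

2

Grundy values for subtraction set {6, 8, 9}:
g(0) = mex{} = 0
g(1) = mex{} = 0
g(2) = mex{} = 0
g(3) = mex{} = 0
g(4) = mex{} = 0
g(5) = mex{} = 0
g(6) = mex{0} = 1
g(7) = mex{0} = 1
g(8) = mex{0} = 1
g(9) = mex{0} = 1
g(10) = mex{0} = 1
g(11) = mex{0} = 1
g(12) = mex{0,1} = 2
So g(12) = 2.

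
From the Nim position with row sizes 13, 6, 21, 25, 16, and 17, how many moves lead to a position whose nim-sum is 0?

3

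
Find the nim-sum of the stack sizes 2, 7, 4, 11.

10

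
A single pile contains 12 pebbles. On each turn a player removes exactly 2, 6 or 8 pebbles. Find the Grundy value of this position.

Compute g(0), g(1), … for moves {2, 6, 8}:
g(0) = mex{} = 0
g(1) = mex{} = 0
g(2) = mex{0} = 1
g(3) = mex{0} = 1
g(4) = mex{1} = 0
g(5) = mex{1} = 0
g(6) = mex{0} = 1
g(7) = mex{0} = 1
g(8) = mex{0,1} = 2
g(9) = mex{0,1} = 2
g(10) = mex{0,1,2} = 3
g(11) = mex{0,1,2} = 3
g(12) = mex{0,1,3} = 2
So g(12) = 2.

2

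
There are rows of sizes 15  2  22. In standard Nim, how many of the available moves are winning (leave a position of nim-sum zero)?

Write each in binary and XOR column by column:
  01111  (15)
  00010  (2)
  10110  (22)
  -----
  11011  (27)
The overall nim-sum is X = 27. A row of size p has a winning move iff p XOR X < p (reduce it to p XOR X).
  15: 15 XOR 27 = 20 ≥ 15 — no move.
  2: 2 XOR 27 = 25 ≥ 2 — no move.
  22: 22 XOR 27 = 13 < 22 — winning move (to 13).
That gives 1 winning move.

1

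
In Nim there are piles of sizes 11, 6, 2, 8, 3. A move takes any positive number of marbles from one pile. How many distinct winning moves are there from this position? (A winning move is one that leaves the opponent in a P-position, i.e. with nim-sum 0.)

Compute the nim-sum pairwise:
11 XOR 6 = 13
13 XOR 2 = 15
15 XOR 8 = 7
7 XOR 3 = 4
The overall nim-sum is X = 4. A pile of size p has a winning move iff p XOR X < p (reduce it to p XOR X).
  11: 11 XOR 4 = 15 ≥ 11 — no move.
  6: 6 XOR 4 = 2 < 6 — winning move (to 2).
  2: 2 XOR 4 = 6 ≥ 2 — no move.
  8: 8 XOR 4 = 12 ≥ 8 — no move.
  3: 3 XOR 4 = 7 ≥ 3 — no move.
That gives 1 winning move.

1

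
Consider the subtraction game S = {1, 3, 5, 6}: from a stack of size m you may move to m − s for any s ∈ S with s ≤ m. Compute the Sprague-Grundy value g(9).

Build the Grundy sequence with g(k) = mex{g(k−s) : s ∈ {1, 3, 5, 6}, s ≤ k}:
g(0) = mex{} = 0
g(1) = mex{0} = 1
g(2) = mex{1} = 0
g(3) = mex{0} = 1
g(4) = mex{1} = 0
g(5) = mex{0} = 1
g(6) = mex{0,1} = 2
g(7) = mex{0,1,2} = 3
g(8) = mex{0,1,3} = 2
g(9) = mex{0,1,2} = 3
So g(9) = 3.

3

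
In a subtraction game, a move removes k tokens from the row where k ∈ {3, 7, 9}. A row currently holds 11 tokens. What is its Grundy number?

Build the Grundy sequence with g(k) = mex{g(k−s) : s ∈ {3, 7, 9}, s ≤ k}:
g(0) = mex{} = 0
g(1) = mex{} = 0
g(2) = mex{} = 0
g(3) = mex{0} = 1
g(4) = mex{0} = 1
g(5) = mex{0} = 1
g(6) = mex{1} = 0
g(7) = mex{0,1} = 2
g(8) = mex{0,1} = 2
g(9) = mex{0} = 1
g(10) = mex{0,1,2} = 3
g(11) = mex{0,1,2} = 3
So g(11) = 3.

3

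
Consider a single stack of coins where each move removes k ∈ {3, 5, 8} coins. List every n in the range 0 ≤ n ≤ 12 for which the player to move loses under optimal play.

0, 1, 2, 11, 12

Build the Grundy sequence with g(k) = mex{g(k−s) : s ∈ {3, 5, 8}, s ≤ k}:
k:     0  1  2  3  4  5  6  7  8  9 10 11 12
g(k):  0  0  0  1  1  1  2  2  2  3  3  0  0
The P-positions (g = 0) in 0..12 are 0, 1, 2, 11, 12.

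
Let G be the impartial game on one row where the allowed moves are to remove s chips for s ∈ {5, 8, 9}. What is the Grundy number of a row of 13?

Build the Grundy sequence with g(k) = mex{g(k−s) : s ∈ {5, 8, 9}, s ≤ k}:
g(0) = mex{} = 0
g(1) = mex{} = 0
g(2) = mex{} = 0
g(3) = mex{} = 0
g(4) = mex{} = 0
g(5) = mex{0} = 1
g(6) = mex{0} = 1
g(7) = mex{0} = 1
g(8) = mex{0} = 1
g(9) = mex{0} = 1
g(10) = mex{0,1} = 2
g(11) = mex{0,1} = 2
g(12) = mex{0,1} = 2
g(13) = mex{0,1} = 2
So g(13) = 2.

2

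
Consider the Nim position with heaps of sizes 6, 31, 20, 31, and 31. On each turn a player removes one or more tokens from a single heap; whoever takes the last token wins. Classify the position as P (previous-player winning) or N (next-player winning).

In binary:
  00110  (6)
  11111  (31)
  10100  (20)
  11111  (31)
  11111  (31)
  -----
  01101  (13)
The nim-sum is 13 ≠ 0, so this is an N-position: the player to move can win.

N-position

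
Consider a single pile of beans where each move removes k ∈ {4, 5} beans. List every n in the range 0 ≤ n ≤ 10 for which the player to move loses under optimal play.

0, 1, 2, 3, 9, 10

Grundy values for subtraction set {4, 5}:
k:     0  1  2  3  4  5  6  7  8  9 10
g(k):  0  0  0  0  1  1  1  1  2  0  0
The P-positions (g = 0) in 0..10 are 0, 1, 2, 3, 9, 10.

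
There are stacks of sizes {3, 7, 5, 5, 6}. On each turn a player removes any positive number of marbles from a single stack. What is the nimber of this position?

Compute the nim-sum pairwise:
3 XOR 7 = 4
4 XOR 5 = 1
1 XOR 5 = 4
4 XOR 6 = 2

2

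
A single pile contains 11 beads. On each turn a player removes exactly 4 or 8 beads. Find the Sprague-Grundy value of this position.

2

Build the Grundy sequence with g(k) = mex{g(k−s) : s ∈ {4, 8}, s ≤ k}:
g(0) = mex{} = 0
g(1) = mex{} = 0
g(2) = mex{} = 0
g(3) = mex{} = 0
g(4) = mex{0} = 1
g(5) = mex{0} = 1
g(6) = mex{0} = 1
g(7) = mex{0} = 1
g(8) = mex{0,1} = 2
g(9) = mex{0,1} = 2
g(10) = mex{0,1} = 2
g(11) = mex{0,1} = 2
So g(11) = 2.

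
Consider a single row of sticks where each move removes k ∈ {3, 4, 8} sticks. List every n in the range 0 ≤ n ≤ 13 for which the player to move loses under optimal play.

0, 1, 2, 7, 12, 13

Grundy values for subtraction set {3, 4, 8}:
k:     0  1  2  3  4  5  6  7  8  9 10 11 12 13
g(k):  0  0  0  1  1  1  2  0  2  3  1  3  0  0
The P-positions (g = 0) in 0..13 are 0, 1, 2, 7, 12, 13.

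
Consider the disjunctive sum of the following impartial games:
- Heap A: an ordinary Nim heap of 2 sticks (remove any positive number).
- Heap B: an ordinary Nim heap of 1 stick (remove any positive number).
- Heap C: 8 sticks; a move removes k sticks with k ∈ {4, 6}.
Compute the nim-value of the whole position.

Heap A is a plain Nim heap of size 2, so its Grundy value is 2.
Heap B is a plain Nim heap of size 1, so its Grundy value is 1.
For heap C, compute g(0), g(1), … with moves {4, 6}:
g(0) = mex{} = 0
g(1) = mex{} = 0
g(2) = mex{} = 0
g(3) = mex{} = 0
g(4) = mex{0} = 1
g(5) = mex{0} = 1
g(6) = mex{0} = 1
g(7) = mex{0} = 1
g(8) = mex{0,1} = 2
So g(8) = 2.
The value of a disjunctive sum is the nim-sum of the parts.
Combined value = 2 XOR 1 XOR 2 = 1.

1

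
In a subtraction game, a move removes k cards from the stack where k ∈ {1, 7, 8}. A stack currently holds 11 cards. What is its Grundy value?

Grundy values for subtraction set {1, 7, 8}:
k:     0  1  2  3  4  5  6  7  8  9 10 11
g(k):  0  1  0  1  0  1  0  1  2  3  2  3
So g(11) = 3.

3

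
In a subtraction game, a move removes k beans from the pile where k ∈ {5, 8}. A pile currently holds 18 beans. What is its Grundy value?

1

Grundy values for subtraction set {5, 8}:
k:     0  1  2  3  4  5  6  7  8  9 10 11 12 13 14 15 16 17 18
g(k):  0  0  0  0  0  1  1  1  1  1  2  2  2  0  0  0  0  0  1
So g(18) = 1.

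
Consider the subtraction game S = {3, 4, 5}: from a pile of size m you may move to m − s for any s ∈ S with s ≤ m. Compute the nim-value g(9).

Compute g(0), g(1), … for moves {3, 4, 5}:
k:     0  1  2  3  4  5  6  7  8  9
g(k):  0  0  0  1  1  1  2  2  0  0
So g(9) = 0.

0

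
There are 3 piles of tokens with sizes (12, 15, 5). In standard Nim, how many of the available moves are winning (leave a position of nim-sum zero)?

Compute the nim-sum pairwise:
12 ⊕ 15 = 3
3 ⊕ 5 = 6
The overall nim-sum is X = 6. A pile of size p has a winning move iff p XOR X < p (reduce it to p XOR X).
  12: 12 XOR 6 = 10 < 12 — winning move (to 10).
  15: 15 XOR 6 = 9 < 15 — winning move (to 9).
  5: 5 XOR 6 = 3 < 5 — winning move (to 3).
That gives 3 winning moves.

3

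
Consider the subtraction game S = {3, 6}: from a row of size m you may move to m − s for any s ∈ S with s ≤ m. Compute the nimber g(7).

Compute g(0), g(1), … for moves {3, 6}:
g(0) = mex{} = 0
g(1) = mex{} = 0
g(2) = mex{} = 0
g(3) = mex{0} = 1
g(4) = mex{0} = 1
g(5) = mex{0} = 1
g(6) = mex{0,1} = 2
g(7) = mex{0,1} = 2
So g(7) = 2.

2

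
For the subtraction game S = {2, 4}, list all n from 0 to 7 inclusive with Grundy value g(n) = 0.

0, 1, 6, 7

Build the Grundy sequence with g(k) = mex{g(k−s) : s ∈ {2, 4}, s ≤ k}:
g(0) = mex{} = 0
g(1) = mex{} = 0
g(2) = mex{0} = 1
g(3) = mex{0} = 1
g(4) = mex{0,1} = 2
g(5) = mex{0,1} = 2
g(6) = mex{1,2} = 0
g(7) = mex{1,2} = 0
The P-positions (g = 0) in 0..7 are 0, 1, 6, 7.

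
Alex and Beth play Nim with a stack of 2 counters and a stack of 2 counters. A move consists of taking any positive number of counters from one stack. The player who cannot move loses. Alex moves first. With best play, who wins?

Beth wins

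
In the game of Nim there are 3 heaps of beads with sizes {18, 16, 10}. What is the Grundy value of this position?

In binary:
  10010  (18)
  10000  (16)
  01010  (10)
  -----
  01000  (8)

8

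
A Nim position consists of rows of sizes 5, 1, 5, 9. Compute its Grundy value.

8

Nim-sum: 5 XOR 1 XOR 5 XOR 9 = 8.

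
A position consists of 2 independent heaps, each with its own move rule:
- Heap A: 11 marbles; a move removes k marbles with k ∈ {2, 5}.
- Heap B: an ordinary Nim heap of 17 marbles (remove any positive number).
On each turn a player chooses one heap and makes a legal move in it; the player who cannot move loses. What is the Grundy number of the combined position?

17

For heap A, compute g(0), g(1), … with moves {2, 5}:
g(0) = mex{} = 0
g(1) = mex{} = 0
g(2) = mex{0} = 1
g(3) = mex{0} = 1
g(4) = mex{1} = 0
g(5) = mex{0,1} = 2
g(6) = mex{0} = 1
g(7) = mex{1,2} = 0
g(8) = mex{1} = 0
g(9) = mex{0} = 1
g(10) = mex{0,2} = 1
g(11) = mex{1} = 0
So g(11) = 0.
Heap B is a plain Nim heap of size 17, so its Grundy value is 17.
The value of a disjunctive sum is the nim-sum of the parts.
Combined value = 0 XOR 17 = 17.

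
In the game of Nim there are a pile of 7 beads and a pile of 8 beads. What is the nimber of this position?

Compute the nim-sum pairwise:
7 ⊕ 8 = 15

15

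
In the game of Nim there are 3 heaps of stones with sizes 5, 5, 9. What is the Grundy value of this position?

Compute the nim-sum pairwise:
5 ^ 5 = 0
0 ^ 9 = 9

9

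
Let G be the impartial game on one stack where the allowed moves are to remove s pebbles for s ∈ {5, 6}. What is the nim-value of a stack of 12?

0

Compute g(0), g(1), … for moves {5, 6}:
g(0) = mex{} = 0
g(1) = mex{} = 0
g(2) = mex{} = 0
g(3) = mex{} = 0
g(4) = mex{} = 0
g(5) = mex{0} = 1
g(6) = mex{0} = 1
g(7) = mex{0} = 1
g(8) = mex{0} = 1
g(9) = mex{0} = 1
g(10) = mex{0,1} = 2
g(11) = mex{1} = 0
g(12) = mex{1} = 0
So g(12) = 0.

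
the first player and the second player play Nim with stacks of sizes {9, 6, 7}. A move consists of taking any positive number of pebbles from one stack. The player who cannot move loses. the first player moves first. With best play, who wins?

Compute the nim-sum pairwise:
9 ⊕ 6 = 15
15 ⊕ 7 = 8
The nim-sum is 8 ≠ 0, so this is an N-position: the player to move can win; the first player has a winning move.

the first player wins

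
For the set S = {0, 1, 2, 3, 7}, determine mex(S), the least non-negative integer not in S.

The values 0, 1, 2, 3 are all present; 4 is the first non-negative integer missing from the set.

4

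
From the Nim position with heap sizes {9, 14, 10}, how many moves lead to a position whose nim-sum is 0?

Nim-sum: 9 ⊕ 14 ⊕ 10 = 13.
The overall nim-sum is X = 13. A heap of size p has a winning move iff p XOR X < p (reduce it to p XOR X).
  9: 9 XOR 13 = 4 < 9 — winning move (to 4).
  14: 14 XOR 13 = 3 < 14 — winning move (to 3).
  10: 10 XOR 13 = 7 < 10 — winning move (to 7).
That gives 3 winning moves.

3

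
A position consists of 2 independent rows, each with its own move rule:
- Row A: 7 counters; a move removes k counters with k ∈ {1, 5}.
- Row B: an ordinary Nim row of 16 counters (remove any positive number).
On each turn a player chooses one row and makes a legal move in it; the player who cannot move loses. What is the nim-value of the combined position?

Build the Grundy sequence for row A with g(k) = mex{g(k−s) : s ∈ {1, 5}, s ≤ k}:
k:     0  1  2  3  4  5  6  7
g(k):  0  1  0  1  0  1  0  1
So g(7) = 1.
Row B is a plain Nim row of size 16, so its Grundy value is 16.
By the Sprague-Grundy theorem, the Grundy value of a sum of independent games is the XOR of the component values.
Combined value = 1 ⊕ 16 = 17.

17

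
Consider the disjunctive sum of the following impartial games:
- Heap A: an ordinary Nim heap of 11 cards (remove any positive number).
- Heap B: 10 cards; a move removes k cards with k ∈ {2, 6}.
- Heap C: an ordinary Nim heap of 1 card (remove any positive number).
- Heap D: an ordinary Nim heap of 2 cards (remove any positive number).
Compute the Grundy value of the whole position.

Heap A is a plain Nim heap of size 11, so its Grundy value is 11.
Build the Grundy sequence for heap B with g(k) = mex{g(k−s) : s ∈ {2, 6}, s ≤ k}:
g(0) = mex{} = 0
g(1) = mex{} = 0
g(2) = mex{0} = 1
g(3) = mex{0} = 1
g(4) = mex{1} = 0
g(5) = mex{1} = 0
g(6) = mex{0} = 1
g(7) = mex{0} = 1
g(8) = mex{1} = 0
g(9) = mex{1} = 0
g(10) = mex{0} = 1
So g(10) = 1.
Heap C is a plain Nim heap of size 1, so its Grundy value is 1.
Heap D is a plain Nim heap of size 2, so its Grundy value is 2.
The value of a disjunctive sum is the nim-sum of the parts.
Combined value = 11 XOR 1 XOR 1 XOR 2 = 9.

9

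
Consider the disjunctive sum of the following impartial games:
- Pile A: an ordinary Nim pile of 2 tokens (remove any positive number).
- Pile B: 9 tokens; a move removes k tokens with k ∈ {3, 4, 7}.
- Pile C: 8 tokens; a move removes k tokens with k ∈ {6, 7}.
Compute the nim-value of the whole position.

Pile A is a plain Nim pile of size 2, so its Grundy value is 2.
Build the Grundy sequence for pile B with g(k) = mex{g(k−s) : s ∈ {3, 4, 7}, s ≤ k}:
k:     0  1  2  3  4  5  6  7  8  9
g(k):  0  0  0  1  1  1  2  2  2  3
So g(9) = 3.
Grundy values for pile C (subtraction set {6, 7}):
g(0) = mex{} = 0
g(1) = mex{} = 0
g(2) = mex{} = 0
g(3) = mex{} = 0
g(4) = mex{} = 0
g(5) = mex{} = 0
g(6) = mex{0} = 1
g(7) = mex{0} = 1
g(8) = mex{0} = 1
So g(8) = 1.
By the Sprague-Grundy theorem, the Grundy value of a sum of independent games is the XOR of the component values.
Combined value = 2 ⊕ 3 ⊕ 1 = 0.

0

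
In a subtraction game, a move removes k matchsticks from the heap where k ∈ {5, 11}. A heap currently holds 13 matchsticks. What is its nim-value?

Grundy values for subtraction set {5, 11}:
k:     0  1  2  3  4  5  6  7  8  9 10 11 12 13
g(k):  0  0  0  0  0  1  1  1  1  1  0  2  2  2
So g(13) = 2.

2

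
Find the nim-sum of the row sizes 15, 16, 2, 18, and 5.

10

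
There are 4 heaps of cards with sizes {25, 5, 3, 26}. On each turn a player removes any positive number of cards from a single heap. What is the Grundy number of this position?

5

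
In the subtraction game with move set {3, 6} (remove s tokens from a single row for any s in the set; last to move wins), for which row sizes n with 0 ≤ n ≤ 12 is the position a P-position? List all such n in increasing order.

0, 1, 2, 9, 10, 11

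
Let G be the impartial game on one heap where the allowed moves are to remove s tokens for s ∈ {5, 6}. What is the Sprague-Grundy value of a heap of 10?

2

Build the Grundy sequence with g(k) = mex{g(k−s) : s ∈ {5, 6}, s ≤ k}:
k:     0  1  2  3  4  5  6  7  8  9 10
g(k):  0  0  0  0  0  1  1  1  1  1  2
So g(10) = 2.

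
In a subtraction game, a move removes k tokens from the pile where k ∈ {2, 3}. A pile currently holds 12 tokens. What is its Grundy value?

Grundy values for subtraction set {2, 3}:
k:     0  1  2  3  4  5  6  7  8  9 10 11 12
g(k):  0  0  1  1  2  0  0  1  1  2  0  0  1
So g(12) = 1.

1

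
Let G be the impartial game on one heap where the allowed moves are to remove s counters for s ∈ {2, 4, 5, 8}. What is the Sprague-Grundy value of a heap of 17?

Build the Grundy sequence with g(k) = mex{g(k−s) : s ∈ {2, 4, 5, 8}, s ≤ k}:
k:     0  1  2  3  4  5  6  7  8  9 10 11 12 13 14 15 16 17
g(k):  0  0  1  1  2  2  3  0  4  1  0  2  1  0  2  1  0  2
So g(17) = 2.

2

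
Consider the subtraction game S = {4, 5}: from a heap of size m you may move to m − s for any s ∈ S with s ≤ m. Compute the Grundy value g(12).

0

Compute g(0), g(1), … for moves {4, 5}:
g(0) = mex{} = 0
g(1) = mex{} = 0
g(2) = mex{} = 0
g(3) = mex{} = 0
g(4) = mex{0} = 1
g(5) = mex{0} = 1
g(6) = mex{0} = 1
g(7) = mex{0} = 1
g(8) = mex{0,1} = 2
g(9) = mex{1} = 0
g(10) = mex{1} = 0
g(11) = mex{1} = 0
g(12) = mex{1,2} = 0
So g(12) = 0.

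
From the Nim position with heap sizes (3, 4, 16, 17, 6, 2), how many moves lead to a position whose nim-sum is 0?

3

Nim-sum: 3 XOR 4 XOR 16 XOR 17 XOR 6 XOR 2 = 2.
The overall nim-sum is X = 2. A heap of size p has a winning move iff p XOR X < p (reduce it to p XOR X).
  3: 3 XOR 2 = 1 < 3 — winning move (to 1).
  4: 4 XOR 2 = 6 ≥ 4 — no move.
  16: 16 XOR 2 = 18 ≥ 16 — no move.
  17: 17 XOR 2 = 19 ≥ 17 — no move.
  6: 6 XOR 2 = 4 < 6 — winning move (to 4).
  2: 2 XOR 2 = 0 < 2 — winning move (to 0).
That gives 3 winning moves.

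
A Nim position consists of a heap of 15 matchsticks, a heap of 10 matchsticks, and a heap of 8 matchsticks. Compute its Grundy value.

13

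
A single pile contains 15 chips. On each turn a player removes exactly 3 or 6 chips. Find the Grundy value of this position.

Build the Grundy sequence with g(k) = mex{g(k−s) : s ∈ {3, 6}, s ≤ k}:
k:     0  1  2  3  4  5  6  7  8  9 10 11 12 13 14 15
g(k):  0  0  0  1  1  1  2  2  2  0  0  0  1  1  1  2
So g(15) = 2.

2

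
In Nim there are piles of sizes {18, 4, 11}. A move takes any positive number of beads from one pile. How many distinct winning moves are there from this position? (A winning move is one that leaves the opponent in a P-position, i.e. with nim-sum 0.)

1

Nim-sum: 18 ^ 4 ^ 11 = 29.
The overall nim-sum is X = 29. A pile of size p has a winning move iff p XOR X < p (reduce it to p XOR X).
  18: 18 XOR 29 = 15 < 18 — winning move (to 15).
  4: 4 XOR 29 = 25 ≥ 4 — no move.
  11: 11 XOR 29 = 22 ≥ 11 — no move.
That gives 1 winning move.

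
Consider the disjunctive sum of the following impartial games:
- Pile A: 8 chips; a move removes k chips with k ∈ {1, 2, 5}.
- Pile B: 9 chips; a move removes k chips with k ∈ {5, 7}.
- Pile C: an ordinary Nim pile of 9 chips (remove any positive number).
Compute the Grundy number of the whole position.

10

For pile A, compute g(0), g(1), … with moves {1, 2, 5}:
g(0) = mex{} = 0
g(1) = mex{0} = 1
g(2) = mex{0,1} = 2
g(3) = mex{1,2} = 0
g(4) = mex{0,2} = 1
g(5) = mex{0,1} = 2
g(6) = mex{1,2} = 0
g(7) = mex{0,2} = 1
g(8) = mex{0,1} = 2
So g(8) = 2.
Build the Grundy sequence for pile B with g(k) = mex{g(k−s) : s ∈ {5, 7}, s ≤ k}:
g(0) = mex{} = 0
g(1) = mex{} = 0
g(2) = mex{} = 0
g(3) = mex{} = 0
g(4) = mex{} = 0
g(5) = mex{0} = 1
g(6) = mex{0} = 1
g(7) = mex{0} = 1
g(8) = mex{0} = 1
g(9) = mex{0} = 1
So g(9) = 1.
Pile C is a plain Nim pile of size 9, so its Grundy value is 9.
By the Sprague-Grundy theorem, the Grundy value of a sum of independent games is the XOR of the component values.
Combined value = 2 XOR 1 XOR 9 = 10.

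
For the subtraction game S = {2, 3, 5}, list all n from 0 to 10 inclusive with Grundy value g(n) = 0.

0, 1, 7, 8

Compute g(0), g(1), … for moves {2, 3, 5}:
k:     0  1  2  3  4  5  6  7  8  9 10
g(k):  0  0  1  1  2  2  3  0  0  1  1
The P-positions (g = 0) in 0..10 are 0, 1, 7, 8.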